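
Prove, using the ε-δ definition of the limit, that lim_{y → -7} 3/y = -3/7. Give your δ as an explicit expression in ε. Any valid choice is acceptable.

Let ε > 0 be given. We seek δ > 0 such that 0 < |y + 7| < δ implies |3/y + 3/7| < ε.
|3/y + 3/7| = 3·|-7 − y|/(7·|y|) = 3|y + 7|/(7|y|).
Restrict δ ≤ 7/2. Then |y + 7| < 7/2 gives |y| > 7/2, so 7|y| > 49/2.
Then |3/y + 3/7| < 3|y + 7|/(49/2), which is < ε when |y + 7| < (49/6)ε.
Take δ = min(7/2, (49/6)ε). Then 0 < |y + 7| < δ gives both |y + 7| < 7/2 and |y + 7| < (49/6)ε, so |3/y + 3/7| < ε.

δ = min(7/2, (49/6)ε)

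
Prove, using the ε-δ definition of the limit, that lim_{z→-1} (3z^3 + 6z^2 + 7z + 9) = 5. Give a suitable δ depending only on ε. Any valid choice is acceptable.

δ = min(2, ε/40)

Suppose ε > 0. We want δ > 0 such that 0 < |z + 1| < δ implies |(3z^3 + 6z^2 + 7z + 9) − 5| < ε.
(3z^3 + 6z^2 + 7z + 9) − 5 = 3z^3 + 6z^2 + 7z + 4 = (z + 1)(3z^2 + 3z + 4).
So |(3z^3 + 6z^2 + 7z + 9) − 5| = |z + 1|·|3z^2 + 3z + 4|.
Assume first that |z + 1| < 2, so |z| < 3. Then |3z^2 + 3z + 4| ≤ 3·3^2 + 3·3 + 4 = 40.
Hence |(3z^3 + 6z^2 + 7z + 9) − 5| ≤ 40|z + 1| < ε provided |z + 1| < ε/40.
Choosing δ = min(2, ε/40) ensures both conditions, hence |(3z^3 + 6z^2 + 7z + 9) − 5| < ε.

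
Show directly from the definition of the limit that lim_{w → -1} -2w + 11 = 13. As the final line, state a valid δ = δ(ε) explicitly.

δ = ε/2

Let ε > 0 be given. We need δ > 0 so that 0 < |w + 1| < δ implies |(-2w + 11) − 13| < ε.
|(-2w + 11) − 13| = |-2w - 2| = 2|w + 1|.
Thus it suffices that |w + 1| < ε/2.
Take δ = ε/2. If 0 < |w + 1| < δ then |(-2w + 11) − 13| = 2|w + 1| < 2·(ε/2) = ε.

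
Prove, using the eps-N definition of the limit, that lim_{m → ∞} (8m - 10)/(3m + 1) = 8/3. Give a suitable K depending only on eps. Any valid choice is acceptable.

Let eps > 0 be given. For m ≥ 1, |(8m - 10)/(3m + 1) − (8/3)| = |-38|/(3(3m + 1)) = 38/(3(3m + 1)).
Since 3m + 1 ≥ 3m for m ≥ 1, this is ≤ 38/(3·3m) = (38/9)/m.
So |(8m - 10)/(3m + 1) − (8/3)| < eps whenever m > (38/9)/eps.
Take K = (38/9)/eps. If m > K then |(8m - 10)/(3m + 1) − (8/3)| ≤ (38/9)/m < eps.

K = (38/9)/eps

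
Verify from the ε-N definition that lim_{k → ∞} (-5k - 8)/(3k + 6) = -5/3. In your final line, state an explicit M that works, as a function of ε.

Let ε > 0 be given. For k ≥ 1, |(-5k - 8)/(3k + 6) + 5/3| = |6|/(3(3k + 6)) = 6/(3(3k + 6)).
Since 3k + 6 ≥ 3k for k ≥ 1, this is ≤ 6/(3·3k) = (2/3)/k.
So |(-5k - 8)/(3k + 6) + 5/3| < ε whenever k > (2/3)/ε.
Take M = (2/3)/ε. If k > M then |(-5k - 8)/(3k + 6) + 5/3| ≤ (2/3)/k < ε.

M = (2/3)/ε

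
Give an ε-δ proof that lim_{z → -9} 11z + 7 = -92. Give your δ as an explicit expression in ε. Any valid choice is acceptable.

Fix ε > 0. We need δ > 0 so that 0 < |z + 9| < δ implies |(11z + 7) + 92| < ε.
Since (11z + 7) + 92 = 11(z + 9), we have |(11z + 7) + 92| = 11|z + 9|.
Thus it suffices that |z + 9| < ε/11.
Choosing δ = ε/11 gives |(11z + 7) + 92| = 11|z + 9| < ε whenever |z + 9| < δ.

δ = ε/11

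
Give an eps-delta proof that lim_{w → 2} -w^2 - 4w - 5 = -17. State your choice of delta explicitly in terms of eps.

delta = min(1, eps/9)

Suppose eps > 0. We want delta > 0 such that 0 < |w − 2| < delta implies |(-w^2 - 4w - 5) + 17| < eps.
(-w^2 - 4w - 5) + 17 = -w^2 - 4w + 12 = (w − 2)(-w - 6).
So |(-w^2 - 4w - 5) + 17| = |w − 2|·|-w - 6|.
Assume first that |w − 2| < 1, so |w| < 3. Then |-w - 6| ≤ 3 + 6 = 9.
Hence |(-w^2 - 4w - 5) + 17| ≤ 9|w − 2| < eps provided |w − 2| < eps/9.
Choosing delta = min(1, eps/9) ensures both conditions, hence |(-w^2 - 4w - 5) + 17| < eps.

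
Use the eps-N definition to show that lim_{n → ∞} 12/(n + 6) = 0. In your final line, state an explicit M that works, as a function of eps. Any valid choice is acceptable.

M = 12/eps

Let eps > 0 be given. For n ≥ 1, |12/(n + 6) − 0| = 12/(n + 6) ≤ 12/n.
We need 12/n < eps, i.e. n > 12/eps.
Take M = 12/eps. If n > M then |12/(n + 6)| ≤ 12/n < eps.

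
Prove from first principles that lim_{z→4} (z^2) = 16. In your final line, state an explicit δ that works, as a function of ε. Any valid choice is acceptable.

δ = min(2, ε/10)

Let ε > 0 be given. We seek δ > 0 with 0 < |z − 4| < δ ⇒ |z^2 − 16| < ε.
Factor: z^2 − 16 = (z − 4)(z + 4), so |z^2 − 16| = |z − 4|·|z + 4|.
Restrict δ ≤ 2. Then |z − 4| < 2 gives |z| < 6, so by the triangle inequality |z + 4| ≤ 6 + 4 = 10.
Hence |z^2 − 16| ≤ 10|z − 4|, which is < ε once |z − 4| < ε/10.
Take δ = min(2, ε/10). If 0 < |z − 4| < δ then both bounds hold and |z^2 − 16| ≤ 10|z − 4| < 10·(ε/10) = ε.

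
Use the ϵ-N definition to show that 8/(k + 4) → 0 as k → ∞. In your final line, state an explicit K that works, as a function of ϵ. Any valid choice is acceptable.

Let ϵ > 0 be given. For k ≥ 1, |8/(k + 4) − 0| = 8/(k + 4) ≤ 8/k.
We need 8/k < ϵ, i.e. k > 8/ϵ.
Take K = 8/ϵ. If k > K then |8/(k + 4)| ≤ 8/k < ϵ.

K = 8/ϵ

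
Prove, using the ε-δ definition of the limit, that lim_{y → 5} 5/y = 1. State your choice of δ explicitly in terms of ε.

Suppose ε > 0. We seek δ > 0 such that 0 < |y − 5| < δ implies |5/y − 1| < ε.
|5/y − 1| = 5·|5 − y|/(5·|y|) = 5|y − 5|/(5|y|).
Require δ ≤ 5/2 so that |y| > 5 − 5/2 = 5/2, hence 5|y| > 25/2.
Then |5/y − 1| < 5|y − 5|/(25/2), which is < ε when |y − 5| < (5/2)ε.
Take δ = min(5/2, (5/2)ε). Then 0 < |y − 5| < δ gives both |y − 5| < 5/2 and |y − 5| < (5/2)ε, so |5/y − 1| < ε.

δ = min(5/2, (5/2)ε)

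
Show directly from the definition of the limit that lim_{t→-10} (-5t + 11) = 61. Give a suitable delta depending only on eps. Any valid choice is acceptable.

Let eps > 0 be given. We need delta > 0 so that 0 < |t + 10| < delta implies |(-5t + 11) − 61| < eps.
Since (-5t + 11) − 61 = -5(t + 10), we have |(-5t + 11) − 61| = 5|t + 10|.
Thus it suffices that |t + 10| < eps/5.
Take delta = eps/5. If 0 < |t + 10| < delta then |(-5t + 11) − 61| = 5|t + 10| < 5·(eps/5) = eps.

delta = eps/5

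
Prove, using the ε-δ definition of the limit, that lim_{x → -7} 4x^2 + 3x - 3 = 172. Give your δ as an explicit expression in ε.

δ = min(1, ε/57)

Fix ε > 0. We want δ > 0 such that 0 < |x + 7| < δ implies |(4x^2 + 3x - 3) − 172| < ε.
(4x^2 + 3x - 3) − 172 = 4x^2 + 3x - 175 = (x + 7)(4x - 25).
So |(4x^2 + 3x - 3) − 172| = |x + 7|·|4x - 25|.
Assume first that |x + 7| < 1, so |x| < 8. Then |4x - 25| ≤ 4·8 + 25 = 57.
Hence |(4x^2 + 3x - 3) − 172| ≤ 57|x + 7| < ε provided |x + 7| < ε/57.
Choosing δ = min(1, ε/57) ensures both conditions, hence |(4x^2 + 3x - 3) − 172| < ε.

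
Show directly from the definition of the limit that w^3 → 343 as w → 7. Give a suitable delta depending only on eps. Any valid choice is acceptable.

Let eps > 0 be given. We seek delta > 0 with 0 < |w − 7| < delta ⇒ |w^3 − 343| < eps.
Factor: w^3 − 343 = (w − 7)(w^2 + 7w + 49), so |w^3 − 343| = |w − 7|·|w^2 + 7w + 49|.
Impose delta ≤ 1 so that |w| < 8; then |w^2 + 7w + 49| ≤ 169.
Hence |w^3 − 343| ≤ 169|w − 7|, which is < eps once |w − 7| < eps/169.
Take delta = min(1, eps/169). If 0 < |w − 7| < delta then both bounds hold and |w^3 − 343| ≤ 169|w − 7| < 169·(eps/169) = eps.

delta = min(1, eps/169)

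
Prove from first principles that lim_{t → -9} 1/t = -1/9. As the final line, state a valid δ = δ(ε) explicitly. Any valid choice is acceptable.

δ = min(9/2, (81/2)ε)

Fix ε > 0. We seek δ > 0 such that 0 < |t + 9| < δ implies |1/t + 1/9| < ε.
|1/t + 1/9| = |-9 − t|/(9·|t|) = |t + 9|/(9|t|).
Restrict δ ≤ 9/2. Then |t + 9| < 9/2 gives |t| > 9/2, so 9|t| > 81/2.
Then |1/t + 1/9| < |t + 9|/(81/2), which is < ε when |t + 9| < (81/2)ε.
Take δ = min(9/2, (81/2)ε). Then 0 < |t + 9| < δ gives both |t + 9| < 9/2 and |t + 9| < (81/2)ε, so |1/t + 1/9| < ε.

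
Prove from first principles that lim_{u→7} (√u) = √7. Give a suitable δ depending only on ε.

Suppose ε > 0. We want δ > 0 such that 0 < |u − 7| < δ implies |√u − √7| < ε.
Multiplying by the conjugate, |√u − √7| = |u − 7|/(√u + √7).
Restrict δ ≤ 7 so that |u − 7| < 7 forces u > 0, and then √u + √7 > √7.
Hence |√u − √7| < |u − 7|/√7, which is < ε once |u − 7| < √7·ε.
Take δ = min(7, √7·ε). If 0 < |u − 7| < δ then u > 0 and |√u − √7| < |u − 7|/√7 < ε.

δ = min(7, √7·ε)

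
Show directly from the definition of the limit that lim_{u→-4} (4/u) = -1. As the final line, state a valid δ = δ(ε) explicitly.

δ = min(2, 2ε)

Let ε > 0. We seek δ > 0 such that 0 < |u + 4| < δ implies |4/u + 1| < ε.
|4/u + 1| = 4·|-4 − u|/(4·|u|) = 4|u + 4|/(4|u|).
Require δ ≤ 2 so that |u| > 4 − 2 = 2, hence 4|u| > 8.
Then |4/u + 1| < 4|u + 4|/8, which is < ε when |u + 4| < 2ε.
Take δ = min(2, 2ε). Then 0 < |u + 4| < δ gives both |u + 4| < 2 and |u + 4| < 2ε, so |4/u + 1| < ε.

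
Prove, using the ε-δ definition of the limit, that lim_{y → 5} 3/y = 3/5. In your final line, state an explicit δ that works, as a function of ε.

Let ε > 0 be given. We seek δ > 0 such that 0 < |y − 5| < δ implies |3/y − (3/5)| < ε.
|3/y − (3/5)| = 3·|5 − y|/(5·|y|) = 3|y − 5|/(5|y|).
Require δ ≤ 5/2 so that |y| > 5 − 5/2 = 5/2, hence 5|y| > 25/2.
Then |3/y − (3/5)| < 3|y − 5|/(25/2), which is < ε when |y − 5| < (25/6)ε.
Take δ = min(5/2, (25/6)ε). Then 0 < |y − 5| < δ gives both |y − 5| < 5/2 and |y − 5| < (25/6)ε, so |3/y − (3/5)| < ε.

δ = min(5/2, (25/6)ε)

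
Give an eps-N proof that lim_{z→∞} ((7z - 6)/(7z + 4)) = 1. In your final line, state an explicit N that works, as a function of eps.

N = (10/7)/eps

Suppose eps > 0. We seek N > 0 such that z > N implies |(7z - 6)/(7z + 4) − 1| < eps.
(7z - 6)/(7z + 4) − 1 = (7(7z - 6) − 7(7z + 4)) / (7(7z + 4)) = -70/(7(7z + 4)).
For z > 0 we have 7z + 4 > 7z, so |(7z - 6)/(7z + 4) − 1| = 70/(7(7z + 4)) < 70/(7·7z) = (10/7)/z.
Thus |(7z - 6)/(7z + 4) − 1| < eps whenever z > (10/7)/eps.
Take N = (10/7)/eps. If z > N then |(7z - 6)/(7z + 4) − 1| < (10/7)/z < eps.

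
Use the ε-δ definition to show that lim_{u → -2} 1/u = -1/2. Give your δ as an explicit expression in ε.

Suppose ε > 0. We seek δ > 0 such that 0 < |u + 2| < δ implies |1/u + 1/2| < ε.
|1/u + 1/2| = |-2 − u|/(2·|u|) = |u + 2|/(2|u|).
Require δ ≤ 1 so that |u| > 2 − 1 = 1, hence 2|u| > 2.
Then |1/u + 1/2| < |u + 2|/2, which is < ε when |u + 2| < 2ε.
Take δ = min(1, 2ε). Then 0 < |u + 2| < δ gives both |u + 2| < 1 and |u + 2| < 2ε, so |1/u + 1/2| < ε.

δ = min(1, 2ε)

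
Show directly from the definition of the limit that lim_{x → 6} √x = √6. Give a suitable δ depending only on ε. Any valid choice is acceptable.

Suppose ε > 0. We want δ > 0 such that 0 < |x − 6| < δ implies |√x − √6| < ε.
Multiplying by the conjugate, |√x − √6| = |x − 6|/(√x + √6).
Restrict δ ≤ 6 so that |x − 6| < 6 forces x > 0, and then √x + √6 > √6.
Hence |√x − √6| < |x − 6|/√6, which is < ε once |x − 6| < √6·ε.
Take δ = min(6, √6·ε). If 0 < |x − 6| < δ then x > 0 and |√x − √6| < |x − 6|/√6 < ε.

δ = min(6, √6·ε)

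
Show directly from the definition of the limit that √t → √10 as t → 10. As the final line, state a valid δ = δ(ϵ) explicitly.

δ = min(10, √10·ϵ)

Let ϵ > 0. We want δ > 0 such that 0 < |t − 10| < δ implies |√t − √10| < ϵ.
Rationalise: √t − √10 = (t − 10)/(√t + √10), so |√t − √10| = |t − 10|/(√t + √10).
Restrict δ ≤ 10 so that |t − 10| < 10 forces t > 0, and then √t + √10 > √10.
Hence |√t − √10| < |t − 10|/√10, which is < ϵ once |t − 10| < √10·ϵ.
Take δ = min(10, √10·ϵ). If 0 < |t − 10| < δ then t > 0 and |√t − √10| < |t − 10|/√10 < ϵ.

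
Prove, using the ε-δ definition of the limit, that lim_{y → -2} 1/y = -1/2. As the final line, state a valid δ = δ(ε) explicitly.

δ = min(1, 2ε)

Suppose ε > 0. We seek δ > 0 such that 0 < |y + 2| < δ implies |1/y + 1/2| < ε.
|1/y + 1/2| = |-2 − y|/(2·|y|) = |y + 2|/(2|y|).
Require δ ≤ 1 so that |y| > 2 − 1 = 1, hence 2|y| > 2.
Then |1/y + 1/2| < |y + 2|/2, which is < ε when |y + 2| < 2ε.
Take δ = min(1, 2ε). Then 0 < |y + 2| < δ gives both |y + 2| < 1 and |y + 2| < 2ε, so |1/y + 1/2| < ε.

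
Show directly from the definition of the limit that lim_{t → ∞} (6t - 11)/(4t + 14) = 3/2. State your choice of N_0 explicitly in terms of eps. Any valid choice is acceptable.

Let eps > 0. We seek N_0 > 0 such that t > N_0 implies |(6t - 11)/(4t + 14) − (3/2)| < eps.
(6t - 11)/(4t + 14) − (3/2) = (4(6t - 11) − 6(4t + 14)) / (4(4t + 14)) = -128/(4(4t + 14)).
For t > 0 we have 4t + 14 > 4t, so |(6t - 11)/(4t + 14) − (3/2)| = 128/(4(4t + 14)) < 128/(4·4t) = 8/t.
Thus |(6t - 11)/(4t + 14) − (3/2)| < eps whenever t > 8/eps.
Take N_0 = 8/eps. If t > N_0 then |(6t - 11)/(4t + 14) − (3/2)| < 8/t < eps.

N_0 = 8/eps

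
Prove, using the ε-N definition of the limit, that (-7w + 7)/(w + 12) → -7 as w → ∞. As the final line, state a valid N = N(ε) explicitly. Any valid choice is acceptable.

N = 91/ε

Suppose ε > 0. We seek N > 0 such that w > N implies |(-7w + 7)/(w + 12) + 7| < ε.
(-7w + 7)/(w + 12) + 7 = ((-7w + 7) − (-7)(w + 12)) / ((w + 12)) = 91/((w + 12)).
For w > 0 we have w + 12 > w, so |(-7w + 7)/(w + 12) + 7| = 91/((w + 12)) < 91/(w) = 91/w.
Thus |(-7w + 7)/(w + 12) + 7| < ε whenever w > 91/ε.
Take N = 91/ε. If w > N then |(-7w + 7)/(w + 12) + 7| < 91/w < ε.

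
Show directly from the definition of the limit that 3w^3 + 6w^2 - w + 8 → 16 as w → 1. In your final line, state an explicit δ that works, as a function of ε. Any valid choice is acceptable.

δ = min(1, ε/38)

Suppose ε > 0. We want δ > 0 such that 0 < |w − 1| < δ implies |(3w^3 + 6w^2 - w + 8) − 16| < ε.
(3w^3 + 6w^2 - w + 8) − 16 = 3w^3 + 6w^2 - w - 8 = (w − 1)(3w^2 + 9w + 8).
So |(3w^3 + 6w^2 - w + 8) − 16| = |w − 1|·|3w^2 + 9w + 8|.
Require δ ≤ 1. Then |w − 1| < 1 gives |w| < 2, and by the triangle inequality |3w^2 + 9w + 8| ≤ 3·2^2 + 9·2 + 8 = 38.
Hence |(3w^3 + 6w^2 - w + 8) − 16| ≤ 38|w − 1| < ε provided |w − 1| < ε/38.
Take δ = min(1, ε/38). Then 0 < |w − 1| < δ gives both |w − 1| < 1 and |w − 1| < ε/38, so |(3w^3 + 6w^2 - w + 8) − 16| < ε.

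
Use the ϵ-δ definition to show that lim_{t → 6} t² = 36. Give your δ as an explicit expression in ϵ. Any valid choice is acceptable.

Let ϵ > 0 be given. We seek δ > 0 with 0 < |t − 6| < δ ⇒ |t² − 36| < ϵ.
Factor: t² − 36 = (t − 6)(t + 6), so |t² − 36| = |t − 6|·|t + 6|.
Restrict δ ≤ 1. Then |t − 6| < 1 gives |t| < 7, so by the triangle inequality |t + 6| ≤ 7 + 6 = 13.
Hence |t² − 36| ≤ 13|t − 6|, which is < ϵ once |t − 6| < ϵ/13.
Take δ = min(1, ϵ/13). If 0 < |t − 6| < δ then both bounds hold and |t² − 36| ≤ 13|t − 6| < 13·(ϵ/13) = ϵ.

δ = min(1, ϵ/13)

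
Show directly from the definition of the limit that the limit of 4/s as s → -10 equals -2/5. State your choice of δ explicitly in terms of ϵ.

Let ϵ > 0 be given. We seek δ > 0 such that 0 < |s + 10| < δ implies |4/s + 2/5| < ϵ.
|4/s + 2/5| = 4·|-10 − s|/(10·|s|) = 4|s + 10|/(10|s|).
Restrict δ ≤ 5. Then |s + 10| < 5 gives |s| > 5, so 10|s| > 50.
Then |4/s + 2/5| < 4|s + 10|/50, which is < ϵ when |s + 10| < (25/2)ϵ.
Take δ = min(5, (25/2)ϵ). Then 0 < |s + 10| < δ gives both |s + 10| < 5 and |s + 10| < (25/2)ϵ, so |4/s + 2/5| < ϵ.

δ = min(5, (25/2)ϵ)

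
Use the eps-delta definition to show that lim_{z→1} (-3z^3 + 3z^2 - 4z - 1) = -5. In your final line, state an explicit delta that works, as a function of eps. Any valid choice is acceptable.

Let eps > 0. We want delta > 0 such that 0 < |z − 1| < delta implies |(-3z^3 + 3z^2 - 4z - 1) + 5| < eps.
(-3z^3 + 3z^2 - 4z - 1) + 5 = -3z^3 + 3z^2 - 4z + 4 = (z − 1)(-3z^2 - 4).
So |(-3z^3 + 3z^2 - 4z - 1) + 5| = |z − 1|·|-3z^2 - 4|.
Assume first that |z − 1| < 1, so |z| < 2. Then |-3z^2 - 4| ≤ 3·2^2 + 4 = 16.
Hence |(-3z^3 + 3z^2 - 4z - 1) + 5| ≤ 16|z − 1| < eps provided |z − 1| < eps/16.
Choosing delta = min(1, eps/16) ensures both conditions, hence |(-3z^3 + 3z^2 - 4z - 1) + 5| < eps.

delta = min(1, eps/16)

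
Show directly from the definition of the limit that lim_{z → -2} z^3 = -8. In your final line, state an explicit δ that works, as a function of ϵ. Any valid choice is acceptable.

δ = min(1, ϵ/19)

Suppose ϵ > 0. We seek δ > 0 with 0 < |z + 2| < δ ⇒ |z^3 + 8| < ϵ.
Factor: z^3 + 8 = (z + 2)(z^2 - 2z + 4), so |z^3 + 8| = |z + 2|·|z^2 - 2z + 4|.
Restrict δ ≤ 1. Then |z + 2| < 1 gives |z| < 3, so by the triangle inequality |z^2 - 2z + 4| ≤ 3^2 + 2·3 + 4 = 19.
Hence |z^3 + 8| ≤ 19|z + 2|, which is < ϵ once |z + 2| < ϵ/19.
Take δ = min(1, ϵ/19). If 0 < |z + 2| < δ then both bounds hold and |z^3 + 8| ≤ 19|z + 2| < 19·(ϵ/19) = ϵ.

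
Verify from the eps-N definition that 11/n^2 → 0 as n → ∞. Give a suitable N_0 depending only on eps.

N_0 = (11/eps)^{1/2}

Fix eps > 0. For n ≥ 1, |11/n^2 − 0| = 11/n^2.
11/n^2 < eps ⇔ n^2 > 11/eps ⇔ n > (11/eps)^{1/2}.
Take N_0 = (11/eps)^{1/2}. Then n > N_0 implies 11/n^2 < eps.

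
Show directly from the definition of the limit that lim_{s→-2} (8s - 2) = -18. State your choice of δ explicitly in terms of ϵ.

Let ϵ > 0. We need δ > 0 so that 0 < |s + 2| < δ implies |(8s - 2) + 18| < ϵ.
|(8s - 2) + 18| = |8s + 16| = 8|s + 2|.
So 8|s + 2| < ϵ exactly when |s + 2| < ϵ/8.
Take δ = ϵ/8. If 0 < |s + 2| < δ then |(8s - 2) + 18| = 8|s + 2| < 8·(ϵ/8) = ϵ.

δ = ϵ/8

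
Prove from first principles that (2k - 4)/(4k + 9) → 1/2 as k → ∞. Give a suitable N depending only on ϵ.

N = (17/8)/ϵ

Fix ϵ > 0. For k ≥ 1, |(2k - 4)/(4k + 9) − (1/2)| = |-34|/(4(4k + 9)) = 34/(4(4k + 9)).
Since 4k + 9 ≥ 4k for k ≥ 1, this is ≤ 34/(4·4k) = (17/8)/k.
So |(2k - 4)/(4k + 9) − (1/2)| < ϵ whenever k > (17/8)/ϵ.
Take N = (17/8)/ϵ. If k > N then |(2k - 4)/(4k + 9) − (1/2)| ≤ (17/8)/k < ϵ.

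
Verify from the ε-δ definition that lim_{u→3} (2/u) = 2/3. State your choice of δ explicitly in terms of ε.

Suppose ε > 0. We seek δ > 0 such that 0 < |u − 3| < δ implies |2/u − (2/3)| < ε.
|2/u − (2/3)| = 2·|3 − u|/(3·|u|) = 2|u − 3|/(3|u|).
Require δ ≤ 3/2 so that |u| > 3 − 3/2 = 3/2, hence 3|u| > 9/2.
Then |2/u − (2/3)| < 2|u − 3|/(9/2), which is < ε when |u − 3| < (9/4)ε.
Take δ = min(3/2, (9/4)ε). Then 0 < |u − 3| < δ gives both |u − 3| < 3/2 and |u − 3| < (9/4)ε, so |2/u − (2/3)| < ε.

δ = min(3/2, (9/4)ε)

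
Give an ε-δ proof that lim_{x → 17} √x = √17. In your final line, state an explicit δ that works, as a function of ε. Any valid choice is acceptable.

δ = min(17, √17·ε)

Fix ε > 0. We want δ > 0 such that 0 < |x − 17| < δ implies |√x − √17| < ε.
Multiplying by the conjugate, |√x − √17| = |x − 17|/(√x + √17).
Restrict δ ≤ 17 so that |x − 17| < 17 forces x > 0, and then √x + √17 > √17.
Hence |√x − √17| < |x − 17|/√17, which is < ε once |x − 17| < √17·ε.
Take δ = min(17, √17·ε). If 0 < |x − 17| < δ then x > 0 and |√x − √17| < |x − 17|/√17 < ε.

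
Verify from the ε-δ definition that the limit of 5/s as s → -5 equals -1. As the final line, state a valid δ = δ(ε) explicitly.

δ = min(5/2, (5/2)ε)

Let ε > 0 be given. We seek δ > 0 such that 0 < |s + 5| < δ implies |5/s + 1| < ε.
|5/s + 1| = 5·|-5 − s|/(5·|s|) = 5|s + 5|/(5|s|).
Require δ ≤ 5/2 so that |s| > 5 − 5/2 = 5/2, hence 5|s| > 25/2.
Then |5/s + 1| < 5|s + 5|/(25/2), which is < ε when |s + 5| < (5/2)ε.
Take δ = min(5/2, (5/2)ε). Then 0 < |s + 5| < δ gives both |s + 5| < 5/2 and |s + 5| < (5/2)ε, so |5/s + 1| < ε.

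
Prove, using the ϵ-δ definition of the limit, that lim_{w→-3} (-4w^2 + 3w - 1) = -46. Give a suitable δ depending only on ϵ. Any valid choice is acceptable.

Suppose ϵ > 0. We want δ > 0 such that 0 < |w + 3| < δ implies |(-4w^2 + 3w - 1) + 46| < ϵ.
(-4w^2 + 3w - 1) + 46 = -4w^2 + 3w + 45 = (w + 3)(-4w + 15).
So |(-4w^2 + 3w - 1) + 46| = |w + 3|·|-4w + 15|.
Require δ ≤ 1. Then |w + 3| < 1 gives |w| < 4, and by the triangle inequality |-4w + 15| ≤ 4·4 + 15 = 31.
Hence |(-4w^2 + 3w - 1) + 46| ≤ 31|w + 3| < ϵ provided |w + 3| < ϵ/31.
Take δ = min(1, ϵ/31). Then 0 < |w + 3| < δ gives both |w + 3| < 1 and |w + 3| < ϵ/31, so |(-4w^2 + 3w - 1) + 46| < ϵ.

δ = min(1, ϵ/31)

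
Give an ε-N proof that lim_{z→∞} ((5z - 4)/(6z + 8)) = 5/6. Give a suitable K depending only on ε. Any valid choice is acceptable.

K = (16/9)/ε

Fix ε > 0. We seek K > 0 such that z > K implies |(5z - 4)/(6z + 8) − (5/6)| < ε.
(5z - 4)/(6z + 8) − (5/6) = (6(5z - 4) − 5(6z + 8)) / (6(6z + 8)) = -64/(6(6z + 8)).
For z > 0 we have 6z + 8 > 6z, so |(5z - 4)/(6z + 8) − (5/6)| = 64/(6(6z + 8)) < 64/(6·6z) = (16/9)/z.
Thus |(5z - 4)/(6z + 8) − (5/6)| < ε whenever z > (16/9)/ε.
Take K = (16/9)/ε. If z > K then |(5z - 4)/(6z + 8) − (5/6)| < (16/9)/z < ε.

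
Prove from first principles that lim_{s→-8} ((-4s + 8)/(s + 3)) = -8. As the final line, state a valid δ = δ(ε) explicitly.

δ = min(5/2, (5/8)ε)

Let ε > 0 be given. We want δ > 0 with 0 < |s + 8| < δ ⇒ |(-4s + 8)/(s + 3) + 8| < ε.
Combining over a common denominator, (-4s + 8)/(s + 3) + 8 = [(-4s + 8)·(-5) − 40·(s + 3)] / [(-5)·(s + 3)] = -20(s + 8) / ((-5)(s + 3)).
So |(-4s + 8)/(s + 3) + 8| = 20|s + 8| / (5·|s + 3|).
Require δ ≤ 5/2, so |s + 3| ≥ |-5| − |s + 8| > 5 − 5/2 = 5/2.
Hence |(-4s + 8)/(s + 3) + 8| < 20|s + 8|/(5·(5/2)) = (8/5)|s + 8|, which is < ε once |s + 8| < (5/8)ε.
Take δ = min(5/2, (5/8)ε). Then 0 < |s + 8| < δ forces both bounds, so |(-4s + 8)/(s + 3) + 8| < ε.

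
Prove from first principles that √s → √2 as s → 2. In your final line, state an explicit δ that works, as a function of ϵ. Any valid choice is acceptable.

δ = min(2, √2·ϵ)

Let ϵ > 0 be given. We want δ > 0 such that 0 < |s − 2| < δ implies |√s − √2| < ϵ.
Multiplying by the conjugate, |√s − √2| = |s − 2|/(√s + √2).
Restrict δ ≤ 2 so that |s − 2| < 2 forces s > 0, and then √s + √2 > √2.
Hence |√s − √2| < |s − 2|/√2, which is < ϵ once |s − 2| < √2·ϵ.
Take δ = min(2, √2·ϵ). If 0 < |s − 2| < δ then s > 0 and |√s − √2| < |s − 2|/√2 < ϵ.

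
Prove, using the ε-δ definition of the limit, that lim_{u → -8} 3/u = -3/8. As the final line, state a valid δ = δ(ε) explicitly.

Let ε > 0. We seek δ > 0 such that 0 < |u + 8| < δ implies |3/u + 3/8| < ε.
|3/u + 3/8| = 3·|-8 − u|/(8·|u|) = 3|u + 8|/(8|u|).
Restrict δ ≤ 4. Then |u + 8| < 4 gives |u| > 4, so 8|u| > 32.
Then |3/u + 3/8| < 3|u + 8|/32, which is < ε when |u + 8| < (32/3)ε.
Take δ = min(4, (32/3)ε). Then 0 < |u + 8| < δ gives both |u + 8| < 4 and |u + 8| < (32/3)ε, so |3/u + 3/8| < ε.

δ = min(4, (32/3)ε)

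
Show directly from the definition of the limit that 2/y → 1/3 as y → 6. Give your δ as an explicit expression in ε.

Suppose ε > 0. We seek δ > 0 such that 0 < |y − 6| < δ implies |2/y − (1/3)| < ε.
|2/y − (1/3)| = 2·|6 − y|/(6·|y|) = 2|y − 6|/(6|y|).
Restrict δ ≤ 3. Then |y − 6| < 3 gives |y| > 3, so 6|y| > 18.
Then |2/y − (1/3)| < 2|y − 6|/18, which is < ε when |y − 6| < 9ε.
Take δ = min(3, 9ε). Then 0 < |y − 6| < δ gives both |y − 6| < 3 and |y − 6| < 9ε, so |2/y − (1/3)| < ε.

δ = min(3, 9ε)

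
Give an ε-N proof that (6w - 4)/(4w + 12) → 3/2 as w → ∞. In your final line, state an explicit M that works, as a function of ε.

Suppose ε > 0. We seek M > 0 such that w > M implies |(6w - 4)/(4w + 12) − (3/2)| < ε.
(6w - 4)/(4w + 12) − (3/2) = (4(6w - 4) − 6(4w + 12)) / (4(4w + 12)) = -88/(4(4w + 12)).
For w > 0 we have 4w + 12 > 4w, so |(6w - 4)/(4w + 12) − (3/2)| = 88/(4(4w + 12)) < 88/(4·4w) = (11/2)/w.
Thus |(6w - 4)/(4w + 12) − (3/2)| < ε whenever w > (11/2)/ε.
Take M = (11/2)/ε. If w > M then |(6w - 4)/(4w + 12) − (3/2)| < (11/2)/w < ε.

M = (11/2)/ε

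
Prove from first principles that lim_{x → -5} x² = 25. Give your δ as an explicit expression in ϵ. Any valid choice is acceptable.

δ = min(1, ϵ/11)

Fix ϵ > 0. We seek δ > 0 with 0 < |x + 5| < δ ⇒ |x² − 25| < ϵ.
Factor: x² − 25 = (x + 5)(x - 5), so |x² − 25| = |x + 5|·|x - 5|.
Impose δ ≤ 1 so that |x| < 6; then |x - 5| ≤ 11.
Hence |x² − 25| ≤ 11|x + 5|, which is < ϵ once |x + 5| < ϵ/11.
Take δ = min(1, ϵ/11). If 0 < |x + 5| < δ then both bounds hold and |x² − 25| ≤ 11|x + 5| < 11·(ϵ/11) = ϵ.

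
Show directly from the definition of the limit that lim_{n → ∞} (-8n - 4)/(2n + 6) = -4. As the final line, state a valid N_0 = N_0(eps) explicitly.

N_0 = 10/eps

Let eps > 0 be given. For n ≥ 1, |(-8n - 4)/(2n + 6) + 4| = |40|/(2(2n + 6)) = 40/(2(2n + 6)).
Since 2n + 6 ≥ 2n for n ≥ 1, this is ≤ 40/(2·2n) = 10/n.
So |(-8n - 4)/(2n + 6) + 4| < eps whenever n > 10/eps.
Take N_0 = 10/eps. If n > N_0 then |(-8n - 4)/(2n + 6) + 4| ≤ 10/n < eps.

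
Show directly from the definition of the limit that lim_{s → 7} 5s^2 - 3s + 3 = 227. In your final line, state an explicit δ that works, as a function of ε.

δ = min(1, ε/72)

Let ε > 0 be given. We want δ > 0 such that 0 < |s − 7| < δ implies |(5s^2 - 3s + 3) − 227| < ε.
(5s^2 - 3s + 3) − 227 = 5s^2 - 3s - 224 = (s − 7)(5s + 32).
So |(5s^2 - 3s + 3) − 227| = |s − 7|·|5s + 32|.
Assume first that |s − 7| < 1, so |s| < 8. Then |5s + 32| ≤ 5·8 + 32 = 72.
Hence |(5s^2 - 3s + 3) − 227| ≤ 72|s − 7| < ε provided |s − 7| < ε/72.
Choosing δ = min(1, ε/72) ensures both conditions, hence |(5s^2 - 3s + 3) − 227| < ε.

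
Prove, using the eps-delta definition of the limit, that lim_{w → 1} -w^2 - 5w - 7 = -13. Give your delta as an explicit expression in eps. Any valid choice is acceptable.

Let eps > 0. We want delta > 0 such that 0 < |w − 1| < delta implies |(-w^2 - 5w - 7) + 13| < eps.
(-w^2 - 5w - 7) + 13 = -w^2 - 5w + 6 = (w − 1)(-w - 6).
So |(-w^2 - 5w - 7) + 13| = |w − 1|·|-w - 6|.
Assume first that |w − 1| < 2, so |w| < 3. Then |-w - 6| ≤ 3 + 6 = 9.
Hence |(-w^2 - 5w - 7) + 13| ≤ 9|w − 1| < eps provided |w − 1| < eps/9.
Choosing delta = min(2, eps/9) ensures both conditions, hence |(-w^2 - 5w - 7) + 13| < eps.

delta = min(2, eps/9)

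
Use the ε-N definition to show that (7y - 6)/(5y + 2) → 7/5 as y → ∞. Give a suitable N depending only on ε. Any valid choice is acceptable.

N = (44/25)/ε

Let ε > 0 be given. We seek N > 0 such that y > N implies |(7y - 6)/(5y + 2) − (7/5)| < ε.
(7y - 6)/(5y + 2) − (7/5) = (5(7y - 6) − 7(5y + 2)) / (5(5y + 2)) = -44/(5(5y + 2)).
For y > 0 we have 5y + 2 > 5y, so |(7y - 6)/(5y + 2) − (7/5)| = 44/(5(5y + 2)) < 44/(5·5y) = (44/25)/y.
Thus |(7y - 6)/(5y + 2) − (7/5)| < ε whenever y > (44/25)/ε.
Take N = (44/25)/ε. If y > N then |(7y - 6)/(5y + 2) − (7/5)| < (44/25)/y < ε.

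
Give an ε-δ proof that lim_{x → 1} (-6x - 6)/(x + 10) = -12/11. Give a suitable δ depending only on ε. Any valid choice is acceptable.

Let ε > 0 be given. We want δ > 0 with 0 < |x − 1| < δ ⇒ |(-6x - 6)/(x + 10) + 12/11| < ε.
Combining over a common denominator, (-6x - 6)/(x + 10) + 12/11 = [(-6x - 6)·11 − (-12)·(x + 10)] / [11·(x + 10)] = -54(x − 1) / (11(x + 10)).
So |(-6x - 6)/(x + 10) + 12/11| = 54|x − 1| / (11·|x + 10|).
Restrict δ ≤ 11/2. Then |x − 1| < 11/2 gives |x + 10| = |(x − 1) + 11| ≥ 11 − 11/2 = 11/2.
Hence |(-6x - 6)/(x + 10) + 12/11| < 54|x − 1|/(11·(11/2)) = (108/121)|x − 1|, which is < ε once |x − 1| < (121/108)ε.
Take δ = min(11/2, (121/108)ε). Then 0 < |x − 1| < δ forces both bounds, so |(-6x - 6)/(x + 10) + 12/11| < ε.

δ = min(11/2, (121/108)ε)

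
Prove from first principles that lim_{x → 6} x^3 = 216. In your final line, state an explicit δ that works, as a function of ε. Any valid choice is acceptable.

Let ε > 0 be given. We seek δ > 0 with 0 < |x − 6| < δ ⇒ |x^3 − 216| < ε.
Factor: x^3 − 216 = (x − 6)(x^2 + 6x + 36), so |x^3 − 216| = |x − 6|·|x^2 + 6x + 36|.
Restrict δ ≤ 1. Then |x − 6| < 1 gives |x| < 7, so by the triangle inequality |x^2 + 6x + 36| ≤ 7^2 + 6·7 + 36 = 127.
Hence |x^3 − 216| ≤ 127|x − 6|, which is < ε once |x − 6| < ε/127.
Take δ = min(1, ε/127). If 0 < |x − 6| < δ then both bounds hold and |x^3 − 216| ≤ 127|x − 6| < 127·(ε/127) = ε.

δ = min(1, ε/127)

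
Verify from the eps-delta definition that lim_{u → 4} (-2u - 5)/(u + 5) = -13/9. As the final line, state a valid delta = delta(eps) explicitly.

delta = min(9/2, (81/10)eps)

Fix eps > 0. We want delta > 0 with 0 < |u − 4| < delta ⇒ |(-2u - 5)/(u + 5) + 13/9| < eps.
Combining over a common denominator, (-2u - 5)/(u + 5) + 13/9 = [(-2u - 5)·9 − (-13)·(u + 5)] / [9·(u + 5)] = -5(u − 4) / (9(u + 5)).
So |(-2u - 5)/(u + 5) + 13/9| = 5|u − 4| / (9·|u + 5|).
Restrict delta ≤ 9/2. Then |u − 4| < 9/2 gives |u + 5| = |(u − 4) + 9| ≥ 9 − 9/2 = 9/2.
Hence |(-2u - 5)/(u + 5) + 13/9| < 5|u − 4|/(9·(9/2)) = (10/81)|u − 4|, which is < eps once |u − 4| < (81/10)eps.
Take delta = min(9/2, (81/10)eps). Then 0 < |u − 4| < delta forces both bounds, so |(-2u - 5)/(u + 5) + 13/9| < eps.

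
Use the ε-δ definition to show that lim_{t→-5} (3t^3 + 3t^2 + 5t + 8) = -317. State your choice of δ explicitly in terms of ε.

Suppose ε > 0. We want δ > 0 such that 0 < |t + 5| < δ implies |(3t^3 + 3t^2 + 5t + 8) + 317| < ε.
(3t^3 + 3t^2 + 5t + 8) + 317 = 3t^3 + 3t^2 + 5t + 325 = (t + 5)(3t^2 - 12t + 65).
So |(3t^3 + 3t^2 + 5t + 8) + 317| = |t + 5|·|3t^2 - 12t + 65|.
Require δ ≤ 1. Then |t + 5| < 1 gives |t| < 6, and by the triangle inequality |3t^2 - 12t + 65| ≤ 3·6^2 + 12·6 + 65 = 245.
Hence |(3t^3 + 3t^2 + 5t + 8) + 317| ≤ 245|t + 5| < ε provided |t + 5| < ε/245.
Take δ = min(1, ε/245). Then 0 < |t + 5| < δ gives both |t + 5| < 1 and |t + 5| < ε/245, so |(3t^3 + 3t^2 + 5t + 8) + 317| < ε.

δ = min(1, ε/245)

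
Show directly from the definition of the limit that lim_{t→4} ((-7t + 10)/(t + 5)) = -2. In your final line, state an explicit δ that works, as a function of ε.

Suppose ε > 0. We want δ > 0 with 0 < |t − 4| < δ ⇒ |(-7t + 10)/(t + 5) + 2| < ε.
Combining over a common denominator, (-7t + 10)/(t + 5) + 2 = [(-7t + 10)·9 − (-18)·(t + 5)] / [9·(t + 5)] = -45(t − 4) / (9(t + 5)).
So |(-7t + 10)/(t + 5) + 2| = 45|t − 4| / (9·|t + 5|).
Restrict δ ≤ 9/2. Then |t − 4| < 9/2 gives |t + 5| = |(t − 4) + 9| ≥ 9 − 9/2 = 9/2.
Hence |(-7t + 10)/(t + 5) + 2| < 45|t − 4|/(9·(9/2)) = (10/9)|t − 4|, which is < ε once |t − 4| < (9/10)ε.
Take δ = min(9/2, (9/10)ε). Then 0 < |t − 4| < δ forces both bounds, so |(-7t + 10)/(t + 5) + 2| < ε.

δ = min(9/2, (9/10)ε)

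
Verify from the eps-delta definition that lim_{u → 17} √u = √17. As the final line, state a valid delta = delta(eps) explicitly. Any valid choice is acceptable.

Let eps > 0 be given. We want delta > 0 such that 0 < |u − 17| < delta implies |√u − √17| < eps.
Multiplying by the conjugate, |√u − √17| = |u − 17|/(√u + √17).
Restrict delta ≤ 17 so that |u − 17| < 17 forces u > 0, and then √u + √17 > √17.
Hence |√u − √17| < |u − 17|/√17, which is < eps once |u − 17| < √17·eps.
Take delta = min(17, √17·eps). If 0 < |u − 17| < delta then u > 0 and |√u − √17| < |u − 17|/√17 < eps.

delta = min(17, √17·eps)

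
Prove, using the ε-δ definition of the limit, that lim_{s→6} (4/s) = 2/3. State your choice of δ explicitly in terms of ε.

Fix ε > 0. We seek δ > 0 such that 0 < |s − 6| < δ implies |4/s − (2/3)| < ε.
|4/s − (2/3)| = 4·|6 − s|/(6·|s|) = 4|s − 6|/(6|s|).
Require δ ≤ 3 so that |s| > 6 − 3 = 3, hence 6|s| > 18.
Then |4/s − (2/3)| < 4|s − 6|/18, which is < ε when |s − 6| < (9/2)ε.
Take δ = min(3, (9/2)ε). Then 0 < |s − 6| < δ gives both |s − 6| < 3 and |s − 6| < (9/2)ε, so |4/s − (2/3)| < ε.

δ = min(3, (9/2)ε)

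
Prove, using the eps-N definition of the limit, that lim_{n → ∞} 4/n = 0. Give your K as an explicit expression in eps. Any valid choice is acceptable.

K = 4/eps

Let eps > 0 be given. For n ≥ 1, |4/n − 0| = 4/(n) ≤ 4/n.
We need 4/n < eps, i.e. n > 4/eps.
Take K = 4/eps. If n > K then |4/n| ≤ 4/n < eps.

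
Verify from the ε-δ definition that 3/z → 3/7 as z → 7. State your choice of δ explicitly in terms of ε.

δ = min(7/2, (49/6)ε)

Let ε > 0 be given. We seek δ > 0 such that 0 < |z − 7| < δ implies |3/z − (3/7)| < ε.
|3/z − (3/7)| = 3·|7 − z|/(7·|z|) = 3|z − 7|/(7|z|).
Require δ ≤ 7/2 so that |z| > 7 − 7/2 = 7/2, hence 7|z| > 49/2.
Then |3/z − (3/7)| < 3|z − 7|/(49/2), which is < ε when |z − 7| < (49/6)ε.
Take δ = min(7/2, (49/6)ε). Then 0 < |z − 7| < δ gives both |z − 7| < 7/2 and |z − 7| < (49/6)ε, so |3/z − (3/7)| < ε.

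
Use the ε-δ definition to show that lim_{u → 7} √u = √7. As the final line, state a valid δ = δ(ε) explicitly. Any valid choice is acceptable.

Let ε > 0 be given. We want δ > 0 such that 0 < |u − 7| < δ implies |√u − √7| < ε.
Multiplying by the conjugate, |√u − √7| = |u − 7|/(√u + √7).
Restrict δ ≤ 7 so that |u − 7| < 7 forces u > 0, and then √u + √7 > √7.
Hence |√u − √7| < |u − 7|/√7, which is < ε once |u − 7| < √7·ε.
Take δ = min(7, √7·ε). If 0 < |u − 7| < δ then u > 0 and |√u − √7| < |u − 7|/√7 < ε.

δ = min(7, √7·ε)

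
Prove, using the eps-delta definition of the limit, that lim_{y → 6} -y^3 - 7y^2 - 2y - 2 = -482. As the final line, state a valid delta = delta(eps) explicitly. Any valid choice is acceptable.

delta = min(1, eps/220)

Let eps > 0. We want delta > 0 such that 0 < |y − 6| < delta implies |(-y^3 - 7y^2 - 2y - 2) + 482| < eps.
(-y^3 - 7y^2 - 2y - 2) + 482 = -y^3 - 7y^2 - 2y + 480 = (y − 6)(-y^2 - 13y - 80).
So |(-y^3 - 7y^2 - 2y - 2) + 482| = |y − 6|·|-y^2 - 13y - 80|.
Assume first that |y − 6| < 1, so |y| < 7. Then |-y^2 - 13y - 80| ≤ 7^2 + 13·7 + 80 = 220.
Hence |(-y^3 - 7y^2 - 2y - 2) + 482| ≤ 220|y − 6| < eps provided |y − 6| < eps/220.
Take delta = min(1, eps/220). Then 0 < |y − 6| < delta gives both |y − 6| < 1 and |y − 6| < eps/220, so |(-y^3 - 7y^2 - 2y - 2) + 482| < eps.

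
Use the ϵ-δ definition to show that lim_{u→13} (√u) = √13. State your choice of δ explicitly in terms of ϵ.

Fix ϵ > 0. We want δ > 0 such that 0 < |u − 13| < δ implies |√u − √13| < ϵ.
Rationalise: √u − √13 = (u − 13)/(√u + √13), so |√u − √13| = |u − 13|/(√u + √13).
Restrict δ ≤ 13 so that |u − 13| < 13 forces u > 0, and then √u + √13 > √13.
Hence |√u − √13| < |u − 13|/√13, which is < ϵ once |u − 13| < √13·ϵ.
Take δ = min(13, √13·ϵ). If 0 < |u − 13| < δ then u > 0 and |√u − √13| < |u − 13|/√13 < ϵ.

δ = min(13, √13·ϵ)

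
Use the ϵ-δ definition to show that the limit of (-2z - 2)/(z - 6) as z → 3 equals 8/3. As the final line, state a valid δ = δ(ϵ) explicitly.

Fix ϵ > 0. We want δ > 0 with 0 < |z − 3| < δ ⇒ |(-2z - 2)/(z - 6) − (8/3)| < ϵ.
Combining over a common denominator, (-2z - 2)/(z - 6) − (8/3) = [(-2z - 2)·(-3) − (-8)·(z - 6)] / [(-3)·(z - 6)] = 14(z − 3) / ((-3)(z - 6)).
So |(-2z - 2)/(z - 6) − (8/3)| = 14|z − 3| / (3·|z − 6|).
Restrict δ ≤ 3/2. Then |z − 3| < 3/2 gives |z − 6| = |(z − 3) + (-3)| ≥ 3 − 3/2 = 3/2.
Hence |(-2z - 2)/(z - 6) − (8/3)| < 14|z − 3|/(3·(3/2)) = (28/9)|z − 3|, which is < ϵ once |z − 3| < (9/28)ϵ.
Take δ = min(3/2, (9/28)ϵ). Then 0 < |z − 3| < δ forces both bounds, so |(-2z - 2)/(z - 6) − (8/3)| < ϵ.

δ = min(3/2, (9/28)ϵ)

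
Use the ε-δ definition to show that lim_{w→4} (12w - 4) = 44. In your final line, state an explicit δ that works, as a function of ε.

δ = ε/12

Suppose ε > 0. We need δ > 0 so that 0 < |w − 4| < δ implies |(12w - 4) − 44| < ε.
Since (12w - 4) − 44 = 12(w − 4), we have |(12w - 4) − 44| = 12|w − 4|.
Thus it suffices that |w − 4| < ε/12.
Take δ = ε/12. If 0 < |w − 4| < δ then |(12w - 4) − 44| = 12|w − 4| < 12·(ε/12) = ε.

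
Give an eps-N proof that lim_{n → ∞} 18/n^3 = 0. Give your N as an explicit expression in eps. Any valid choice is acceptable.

N = (18/eps)^{1/3}

Suppose eps > 0. For n ≥ 1, |18/n^3 − 0| = 18/n^3.
18/n^3 < eps ⇔ n^3 > 18/eps ⇔ n > (18/eps)^{1/3}.
Take N = (18/eps)^{1/3}. Then n > N implies 18/n^3 < eps.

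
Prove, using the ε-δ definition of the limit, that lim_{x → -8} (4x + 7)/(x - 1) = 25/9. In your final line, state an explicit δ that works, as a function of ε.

Let ε > 0. We want δ > 0 with 0 < |x + 8| < δ ⇒ |(4x + 7)/(x - 1) − (25/9)| < ε.
Combining over a common denominator, (4x + 7)/(x - 1) − (25/9) = [(4x + 7)·(-9) − (-25)·(x - 1)] / [(-9)·(x - 1)] = -11(x + 8) / ((-9)(x - 1)).
So |(4x + 7)/(x - 1) − (25/9)| = 11|x + 8| / (9·|x − 1|).
Require δ ≤ 9/2, so |x − 1| ≥ |-9| − |x + 8| > 9 − 9/2 = 9/2.
Hence |(4x + 7)/(x - 1) − (25/9)| < 11|x + 8|/(9·(9/2)) = (22/81)|x + 8|, which is < ε once |x + 8| < (81/22)ε.
Take δ = min(9/2, (81/22)ε). Then 0 < |x + 8| < δ forces both bounds, so |(4x + 7)/(x - 1) − (25/9)| < ε.

δ = min(9/2, (81/22)ε)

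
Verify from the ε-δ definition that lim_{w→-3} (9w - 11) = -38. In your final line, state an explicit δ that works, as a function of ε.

δ = ε/9

Fix ε > 0. We need δ > 0 so that 0 < |w + 3| < δ implies |(9w - 11) + 38| < ε.
Since (9w - 11) + 38 = 9(w + 3), we have |(9w - 11) + 38| = 9|w + 3|.
Thus it suffices that |w + 3| < ε/9.
Choosing δ = ε/9 gives |(9w - 11) + 38| = 9|w + 3| < ε whenever |w + 3| < δ.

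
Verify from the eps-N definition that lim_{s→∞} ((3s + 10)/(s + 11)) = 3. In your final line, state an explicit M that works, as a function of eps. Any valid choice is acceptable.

M = 23/eps

Fix eps > 0. We seek M > 0 such that s > M implies |(3s + 10)/(s + 11) − 3| < eps.
(3s + 10)/(s + 11) − 3 = ((3s + 10) − 3(s + 11)) / ((s + 11)) = -23/((s + 11)).
For s > 0 we have s + 11 > s, so |(3s + 10)/(s + 11) − 3| = 23/((s + 11)) < 23/(s) = 23/s.
Thus |(3s + 10)/(s + 11) − 3| < eps whenever s > 23/eps.
Take M = 23/eps. If s > M then |(3s + 10)/(s + 11) − 3| < 23/s < eps.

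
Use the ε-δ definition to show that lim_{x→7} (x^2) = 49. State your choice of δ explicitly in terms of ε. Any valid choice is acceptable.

δ = min(1, ε/15)

Fix ε > 0. We seek δ > 0 with 0 < |x − 7| < δ ⇒ |x^2 − 49| < ε.
Factor: x^2 − 49 = (x − 7)(x + 7), so |x^2 − 49| = |x − 7|·|x + 7|.
Restrict δ ≤ 1. Then |x − 7| < 1 gives |x| < 8, so by the triangle inequality |x + 7| ≤ 8 + 7 = 15.
Hence |x^2 − 49| ≤ 15|x − 7|, which is < ε once |x − 7| < ε/15.
Take δ = min(1, ε/15). If 0 < |x − 7| < δ then both bounds hold and |x^2 − 49| ≤ 15|x − 7| < 15·(ε/15) = ε.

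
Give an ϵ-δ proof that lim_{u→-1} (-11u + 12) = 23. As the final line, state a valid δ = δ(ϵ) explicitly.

Let ϵ > 0. We need δ > 0 so that 0 < |u + 1| < δ implies |(-11u + 12) − 23| < ϵ.
|(-11u + 12) − 23| = |-11u - 11| = 11|u + 1|.
So 11|u + 1| < ϵ exactly when |u + 1| < ϵ/11.
Take δ = ϵ/11. If 0 < |u + 1| < δ then |(-11u + 12) − 23| = 11|u + 1| < 11·(ϵ/11) = ϵ.

δ = ϵ/11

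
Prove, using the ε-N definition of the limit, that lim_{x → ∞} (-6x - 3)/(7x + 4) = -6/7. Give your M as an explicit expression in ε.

Let ε > 0 be given. We seek M > 0 such that x > M implies |(-6x - 3)/(7x + 4) + 6/7| < ε.
(-6x - 3)/(7x + 4) + 6/7 = (7(-6x - 3) − (-6)(7x + 4)) / (7(7x + 4)) = 3/(7(7x + 4)).
For x > 0 we have 7x + 4 > 7x, so |(-6x - 3)/(7x + 4) + 6/7| = 3/(7(7x + 4)) < 3/(7·7x) = (3/49)/x.
Thus |(-6x - 3)/(7x + 4) + 6/7| < ε whenever x > (3/49)/ε.
Take M = (3/49)/ε. If x > M then |(-6x - 3)/(7x + 4) + 6/7| < (3/49)/x < ε.

M = (3/49)/ε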